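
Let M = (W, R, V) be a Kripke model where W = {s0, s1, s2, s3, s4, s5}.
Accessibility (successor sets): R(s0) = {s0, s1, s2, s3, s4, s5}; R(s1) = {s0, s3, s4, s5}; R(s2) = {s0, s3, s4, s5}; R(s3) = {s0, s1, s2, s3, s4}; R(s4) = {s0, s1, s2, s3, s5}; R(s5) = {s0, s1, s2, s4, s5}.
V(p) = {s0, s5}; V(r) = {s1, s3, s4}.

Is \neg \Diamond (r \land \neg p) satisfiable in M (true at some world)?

Let φ = \neg \Diamond (r \land \neg p). Evaluate φ at each world:
  s0 (successors {s0, s1, s2, s3, s4, s5}): φ is false.
  s1 (successors {s0, s3, s4, s5}): φ is false.
  s2 (successors {s0, s3, s4, s5}): φ is false.
  s3 (successors {s0, s1, s2, s3, s4}): φ is false.
  s4 (successors {s0, s1, s2, s3, s5}): φ is false.
  s5 (successors {s0, s1, s2, s4, s5}): φ is false.
For instance, at s5:
  At s5: \Diamond (r \land \neg p) is true, so \neg \Diamond (r \land \neg p) is false.
    At s5: \Diamond (r \land \neg p) requires r \land \neg p at some successor in {s0, s1, s2, s4, s5}.
      r \land \neg p holds at s1, so \Diamond (r \land \neg p) is true at s5.

No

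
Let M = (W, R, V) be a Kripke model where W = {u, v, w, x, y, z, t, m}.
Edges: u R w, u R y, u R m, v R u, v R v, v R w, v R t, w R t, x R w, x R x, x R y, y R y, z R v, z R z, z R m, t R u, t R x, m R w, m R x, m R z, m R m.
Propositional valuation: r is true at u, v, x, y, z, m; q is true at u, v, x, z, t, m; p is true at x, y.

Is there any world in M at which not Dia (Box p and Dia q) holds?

Yes

Let φ = not Dia (Box p and Dia q). Evaluate φ at each world:
  u (successors {w, y, m}): φ is true.
  v (successors {u, v, w, t}): φ is true.
  w (successors {t}): φ is true.
  x (successors {w, x, y}): φ is true.
  y (successors {y}): φ is true.
  z (successors {v, z, m}): φ is true.
  t (successors {u, x}): φ is true.
  m (successors {w, x, z, m}): φ is true.
Detail at u (witness):
  At u: Dia (Box p and Dia q) is false, so not Dia (Box p and Dia q) is true.
    At u: Dia (Box p and Dia q) requires Box p and Dia q at some successor in {w, y, m}.
      At w: Box p and Dia q is false.
      At y: Box p and Dia q is false.
      At m: Box p and Dia q is false.
    So Dia (Box p and Dia q) is false at u.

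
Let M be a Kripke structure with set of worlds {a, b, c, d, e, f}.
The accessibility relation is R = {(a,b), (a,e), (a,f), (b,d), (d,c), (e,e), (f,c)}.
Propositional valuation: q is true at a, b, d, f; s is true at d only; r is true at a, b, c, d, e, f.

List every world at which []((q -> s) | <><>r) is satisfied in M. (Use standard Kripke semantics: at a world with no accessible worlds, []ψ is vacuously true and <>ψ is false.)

b, c, d, e, f

Let φ = []((q -> s) | <><>r). Evaluate φ at each world:
  a (successors {b, e, f}): φ is false.
  b (successors {d}): φ is true.
  c (successors ∅): φ is true.
  d (successors {c}): φ is true.
  e (successors {e}): φ is true.
  f (successors {c}): φ is true.
For instance, at b:
  At b: []((q -> s) | <><>r) requires (q -> s) | <><>r at every successor {d}.
      At d: q -> s is true, <><>r is false, so (q -> s) | <><>r is true.
  So []((q -> s) | <><>r) is true at b.
Satisfying worlds: {b, c, d, e, f}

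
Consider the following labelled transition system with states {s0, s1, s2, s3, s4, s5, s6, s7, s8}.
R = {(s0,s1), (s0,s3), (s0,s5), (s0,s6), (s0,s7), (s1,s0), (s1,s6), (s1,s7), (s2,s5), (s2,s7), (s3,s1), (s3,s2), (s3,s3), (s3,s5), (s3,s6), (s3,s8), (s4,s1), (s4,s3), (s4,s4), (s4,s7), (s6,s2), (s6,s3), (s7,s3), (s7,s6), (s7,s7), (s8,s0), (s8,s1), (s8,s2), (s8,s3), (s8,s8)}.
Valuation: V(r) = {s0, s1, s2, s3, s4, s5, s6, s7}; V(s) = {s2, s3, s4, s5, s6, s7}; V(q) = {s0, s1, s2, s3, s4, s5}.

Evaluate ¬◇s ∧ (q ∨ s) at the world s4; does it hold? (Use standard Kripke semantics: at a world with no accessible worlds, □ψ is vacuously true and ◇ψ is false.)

At s4: ¬◇s is false, q ∨ s is true, so ¬◇s ∧ (q ∨ s) is false.
  At s4: ◇s is true, so ¬◇s is false.
    At s4: ◇s requires s at some successor in {s1, s3, s4, s7}.
      s holds at s3, so ◇s is true at s4.

No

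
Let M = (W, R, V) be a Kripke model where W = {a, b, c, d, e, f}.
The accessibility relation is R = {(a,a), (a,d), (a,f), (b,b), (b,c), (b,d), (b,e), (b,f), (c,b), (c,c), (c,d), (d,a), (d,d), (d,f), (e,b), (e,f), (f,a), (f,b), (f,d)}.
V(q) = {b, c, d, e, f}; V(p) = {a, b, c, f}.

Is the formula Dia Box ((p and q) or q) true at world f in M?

At f: Dia Box ((p and q) or q) requires Box ((p and q) or q) at some successor in {a, b, d}.
  Box ((p and q) or q) holds at b, so Dia Box ((p and q) or q) is true at f.
    At b: Box ((p and q) or q) requires (p and q) or q at every successor {b, c, d, e, f}.
      At b: (p and q) or q is true.
      At c: (p and q) or q is true.
      At d: (p and q) or q is true.
      At e: (p and q) or q is true.
      At f: (p and q) or q is true.
    So Box ((p and q) or q) is true at b.

Yes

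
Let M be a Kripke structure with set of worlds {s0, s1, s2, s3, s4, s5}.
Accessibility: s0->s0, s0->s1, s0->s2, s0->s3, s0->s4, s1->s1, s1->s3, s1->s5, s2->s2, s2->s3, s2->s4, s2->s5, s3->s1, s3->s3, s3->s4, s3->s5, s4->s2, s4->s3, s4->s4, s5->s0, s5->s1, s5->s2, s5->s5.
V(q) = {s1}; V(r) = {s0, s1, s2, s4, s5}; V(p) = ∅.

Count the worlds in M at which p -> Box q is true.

Let φ = p -> Box q. Evaluate φ at each world:
  s0 (successors {s0, s1, s2, s3, s4}): φ is true.
  s1 (successors {s1, s3, s5}): φ is true.
  s2 (successors {s2, s3, s4, s5}): φ is true.
  s3 (successors {s1, s3, s4, s5}): φ is true.
  s4 (successors {s2, s3, s4}): φ is true.
  s5 (successors {s0, s1, s2, s5}): φ is true.
For instance, at s5:
  At s5: p is false, Box q is false, so p -> Box q is true.
    At s5: Box q requires q at every successor {s0, s1, s2, s5}.
      q fails at s0, so Box q is false at s5.
Satisfying worlds: {s0, s1, s2, s3, s4, s5}

6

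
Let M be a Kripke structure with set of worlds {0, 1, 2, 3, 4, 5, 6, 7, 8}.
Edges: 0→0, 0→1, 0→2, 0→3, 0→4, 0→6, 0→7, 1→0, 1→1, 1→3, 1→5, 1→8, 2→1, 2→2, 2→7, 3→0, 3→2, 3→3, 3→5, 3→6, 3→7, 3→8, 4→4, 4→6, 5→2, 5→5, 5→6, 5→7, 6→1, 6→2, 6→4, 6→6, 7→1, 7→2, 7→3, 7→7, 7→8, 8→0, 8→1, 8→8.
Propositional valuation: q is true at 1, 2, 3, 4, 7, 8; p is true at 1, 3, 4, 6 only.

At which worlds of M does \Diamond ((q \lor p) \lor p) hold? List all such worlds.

0, 1, 2, 3, 4, 5, 6, 7, 8

Let φ = \Diamond ((q \lor p) \lor p). Evaluate φ at each world:
  0 (successors {0, 1, 2, 3, 4, 6, 7}): φ is true.
  1 (successors {0, 1, 3, 5, 8}): φ is true.
  2 (successors {1, 2, 7}): φ is true.
  3 (successors {0, 2, 3, 5, 6, 7, 8}): φ is true.
  4 (successors {4, 6}): φ is true.
  5 (successors {2, 5, 6, 7}): φ is true.
  6 (successors {1, 2, 4, 6}): φ is true.
  7 (successors {1, 2, 3, 7, 8}): φ is true.
  8 (successors {0, 1, 8}): φ is true.
For instance, at 1:
  At 1: \Diamond ((q \lor p) \lor p) requires (q \lor p) \lor p at some successor in {0, 1, 3, 5, 8}.
    (q \lor p) \lor p holds at 1, so \Diamond ((q \lor p) \lor p) is true at 1.
Satisfying worlds: {0, 1, 2, 3, 4, 5, 6, 7, 8}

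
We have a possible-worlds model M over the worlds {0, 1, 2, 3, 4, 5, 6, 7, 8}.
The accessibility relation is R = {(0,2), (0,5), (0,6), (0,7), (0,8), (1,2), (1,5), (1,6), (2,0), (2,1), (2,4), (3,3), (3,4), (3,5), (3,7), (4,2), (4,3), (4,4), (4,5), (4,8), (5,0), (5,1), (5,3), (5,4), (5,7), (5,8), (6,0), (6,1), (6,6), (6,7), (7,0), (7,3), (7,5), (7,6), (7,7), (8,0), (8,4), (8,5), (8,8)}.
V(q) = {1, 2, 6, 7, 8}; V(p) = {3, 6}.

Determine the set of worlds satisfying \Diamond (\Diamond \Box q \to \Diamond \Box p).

Recall that \Box ψ holds at a world iff ψ holds at every accessible world, and \Diamond ψ holds iff ψ holds at some accessible world.
Let φ = \Diamond (\Diamond \Box q \to \Diamond \Box p). Evaluate φ at each world:
  0 (successors {2, 5, 6, 7, 8}): φ is true.
  1 (successors {2, 5, 6}): φ is true.
  2 (successors {0, 1, 4}): φ is true.
  3 (successors {3, 4, 5, 7}): φ is true.
  4 (successors {2, 3, 4, 5, 8}): φ is true.
  5 (successors {0, 1, 3, 4, 7, 8}): φ is true.
  6 (successors {0, 1, 6, 7}): φ is true.
  7 (successors {0, 3, 5, 6, 7}): φ is true.
  8 (successors {0, 4, 5, 8}): φ is true.
For instance, at 7:
  At 7: \Diamond (\Diamond \Box q \to \Diamond \Box p) requires \Diamond \Box q \to \Diamond \Box p at some successor in {0, 3, 5, 6, 7}.
    \Diamond \Box q \to \Diamond \Box p holds at 0, so \Diamond (\Diamond \Box q \to \Diamond \Box p) is true at 7.
      At 0: \Diamond \Box q is false, \Diamond \Box p is false, so \Diamond \Box q \to \Diamond \Box p is true.
Satisfying worlds: {0, 1, 2, 3, 4, 5, 6, 7, 8}

0, 1, 2, 3, 4, 5, 6, 7, 8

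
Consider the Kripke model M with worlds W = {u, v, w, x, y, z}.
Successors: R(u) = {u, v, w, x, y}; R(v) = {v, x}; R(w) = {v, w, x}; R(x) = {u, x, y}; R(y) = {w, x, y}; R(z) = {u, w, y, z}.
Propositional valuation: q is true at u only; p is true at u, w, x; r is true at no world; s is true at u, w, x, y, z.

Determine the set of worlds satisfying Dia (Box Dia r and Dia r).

Let φ = Dia (Box Dia r and Dia r). Evaluate φ at each world:
  u (successors {u, v, w, x, y}): φ is false.
  v (successors {v, x}): φ is false.
  w (successors {v, w, x}): φ is false.
  x (successors {u, x, y}): φ is false.
  y (successors {w, x, y}): φ is false.
  z (successors {u, w, y, z}): φ is false.
For instance, at x:
  At x: Dia (Box Dia r and Dia r) requires Box Dia r and Dia r at some successor in {u, x, y}.
    At u: Box Dia r and Dia r is false.
    At x: Box Dia r and Dia r is false.
    At y: Box Dia r and Dia r is false.
  So Dia (Box Dia r and Dia r) is false at x.
Satisfying worlds: none.

none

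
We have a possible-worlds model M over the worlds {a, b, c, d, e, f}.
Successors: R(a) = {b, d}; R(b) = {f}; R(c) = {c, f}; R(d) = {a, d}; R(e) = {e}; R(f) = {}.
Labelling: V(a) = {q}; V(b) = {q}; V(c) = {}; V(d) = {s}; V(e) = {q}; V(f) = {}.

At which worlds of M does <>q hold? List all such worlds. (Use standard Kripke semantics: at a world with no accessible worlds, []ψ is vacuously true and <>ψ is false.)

Recall that <>ψ holds at a world iff ψ holds at some accessible world.
Let φ = <>q. Evaluate φ at each world:
  a (successors {b, d}): φ is true.
  b (successors {f}): φ is false.
  c (successors {c, f}): φ is false.
  d (successors {a, d}): φ is true.
  e (successors {e}): φ is true.
  f (successors ∅): φ is false.
For instance, at e:
  At e: <>q requires q at some successor in {e}.
    q holds at e, so <>q is true at e.
Satisfying worlds: {a, d, e}

a, d, e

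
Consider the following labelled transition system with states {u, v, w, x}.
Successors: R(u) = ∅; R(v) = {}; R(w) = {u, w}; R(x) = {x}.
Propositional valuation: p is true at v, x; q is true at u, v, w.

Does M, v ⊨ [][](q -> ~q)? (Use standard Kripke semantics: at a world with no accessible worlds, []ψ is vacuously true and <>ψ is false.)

At v: no accessible worlds, so [][](q -> ~q) holds vacuously.

Yes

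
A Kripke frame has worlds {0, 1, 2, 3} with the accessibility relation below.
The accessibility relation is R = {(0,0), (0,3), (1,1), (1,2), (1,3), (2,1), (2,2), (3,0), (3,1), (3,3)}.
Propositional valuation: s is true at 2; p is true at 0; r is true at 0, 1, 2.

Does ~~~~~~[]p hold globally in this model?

No

Let φ = ~~~~~~[]p. Evaluate φ at each world:
  0 (successors {0, 3}): φ is false.
  1 (successors {1, 2, 3}): φ is false.
  2 (successors {1, 2}): φ is false.
  3 (successors {0, 1, 3}): φ is false.
Detail at 0 (counterexample):
  At 0: ~~~~~[]p is true, so ~~~~~~[]p is false.
    At 0: ~~~~[]p is false, so ~~~~~[]p is true.
      At 0: ~~~[]p is true, so ~~~~[]p is false.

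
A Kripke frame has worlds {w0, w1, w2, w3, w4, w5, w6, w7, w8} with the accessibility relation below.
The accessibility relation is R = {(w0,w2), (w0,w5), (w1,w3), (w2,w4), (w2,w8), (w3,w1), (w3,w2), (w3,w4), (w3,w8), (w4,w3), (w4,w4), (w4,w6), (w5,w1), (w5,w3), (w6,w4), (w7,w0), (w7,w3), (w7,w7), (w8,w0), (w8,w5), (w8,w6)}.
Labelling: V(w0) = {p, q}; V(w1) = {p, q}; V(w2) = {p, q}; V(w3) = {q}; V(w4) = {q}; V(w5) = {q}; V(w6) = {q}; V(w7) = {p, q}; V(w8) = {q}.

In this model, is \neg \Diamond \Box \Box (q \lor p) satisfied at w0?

No

At w0: \Diamond \Box \Box (q \lor p) is true, so \neg \Diamond \Box \Box (q \lor p) is false.
  At w0: \Diamond \Box \Box (q \lor p) requires \Box \Box (q \lor p) at some successor in {w2, w5}.
    \Box \Box (q \lor p) holds at w2, so \Diamond \Box \Box (q \lor p) is true at w0.
      At w2: \Box \Box (q \lor p) requires \Box (q \lor p) at every successor {w4, w8}.
        At w4: \Box (q \lor p) is true.
        At w8: \Box (q \lor p) is true.
      So \Box \Box (q \lor p) is true at w2.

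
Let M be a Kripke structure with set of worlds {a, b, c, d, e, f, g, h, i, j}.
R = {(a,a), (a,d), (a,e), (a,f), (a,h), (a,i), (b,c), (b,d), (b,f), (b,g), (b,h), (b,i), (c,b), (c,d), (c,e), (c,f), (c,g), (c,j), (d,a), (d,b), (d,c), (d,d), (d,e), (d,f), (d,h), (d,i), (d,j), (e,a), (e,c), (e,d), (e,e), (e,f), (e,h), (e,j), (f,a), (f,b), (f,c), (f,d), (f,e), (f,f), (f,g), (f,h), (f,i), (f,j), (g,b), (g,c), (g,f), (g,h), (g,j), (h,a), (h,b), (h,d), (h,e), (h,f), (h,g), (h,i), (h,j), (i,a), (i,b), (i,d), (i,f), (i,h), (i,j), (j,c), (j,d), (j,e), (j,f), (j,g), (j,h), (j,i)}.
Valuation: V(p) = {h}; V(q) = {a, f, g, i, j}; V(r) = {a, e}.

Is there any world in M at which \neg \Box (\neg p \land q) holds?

Yes

Let φ = \neg \Box (\neg p \land q). Evaluate φ at each world:
  a (successors {a, d, e, f, h, i}): φ is true.
  b (successors {c, d, f, g, h, i}): φ is true.
  c (successors {b, d, e, f, g, j}): φ is true.
  d (successors {a, b, c, d, e, f, h, i, j}): φ is true.
  e (successors {a, c, d, e, f, h, j}): φ is true.
  f (successors {a, b, c, d, e, f, g, h, i, j}): φ is true.
  g (successors {b, c, f, h, j}): φ is true.
  h (successors {a, b, d, e, f, g, i, j}): φ is true.
  i (successors {a, b, d, f, h, j}): φ is true.
  j (successors {c, d, e, f, g, h, i}): φ is true.
Detail at a (witness):
  At a: \Box (\neg p \land q) is false, so \neg \Box (\neg p \land q) is true.
    At a: \Box (\neg p \land q) requires \neg p \land q at every successor {a, d, e, f, h, i}.
      \neg p \land q fails at d, so \Box (\neg p \land q) is false at a.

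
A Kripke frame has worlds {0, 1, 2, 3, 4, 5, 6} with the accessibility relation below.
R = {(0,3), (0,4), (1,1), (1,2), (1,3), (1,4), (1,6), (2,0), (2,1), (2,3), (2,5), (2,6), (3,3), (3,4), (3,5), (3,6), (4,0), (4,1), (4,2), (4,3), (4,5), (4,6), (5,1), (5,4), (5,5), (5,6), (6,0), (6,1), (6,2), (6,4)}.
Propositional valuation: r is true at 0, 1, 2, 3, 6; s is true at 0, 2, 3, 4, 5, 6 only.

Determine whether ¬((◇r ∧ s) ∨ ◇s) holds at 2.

At 2: (◇r ∧ s) ∨ ◇s is true, so ¬((◇r ∧ s) ∨ ◇s) is false.
  At 2: ◇r ∧ s is true, ◇s is true, so (◇r ∧ s) ∨ ◇s is true.
    At 2: ◇r is true, s is true, so ◇r ∧ s is true.
      At 2: ◇r requires r at some successor in {0, 1, 3, 5, 6}.
        r holds at 0, so ◇r is true at 2.
    At 2: ◇s requires s at some successor in {0, 1, 3, 5, 6}.
      s holds at 0, so ◇s is true at 2.

No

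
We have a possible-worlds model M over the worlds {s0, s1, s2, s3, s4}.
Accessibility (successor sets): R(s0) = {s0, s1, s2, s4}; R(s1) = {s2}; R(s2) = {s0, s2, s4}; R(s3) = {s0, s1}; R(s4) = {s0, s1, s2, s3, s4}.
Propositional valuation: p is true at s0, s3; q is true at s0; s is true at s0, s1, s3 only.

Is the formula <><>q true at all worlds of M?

Yes

Let φ = <><>q. Evaluate φ at each world:
  s0 (successors {s0, s1, s2, s4}): φ is true.
  s1 (successors {s2}): φ is true.
  s2 (successors {s0, s2, s4}): φ is true.
  s3 (successors {s0, s1}): φ is true.
  s4 (successors {s0, s1, s2, s3, s4}): φ is true.
For instance, at s4:
  At s4: <><>q requires <>q at some successor in {s0, s1, s2, s3, s4}.
    <>q holds at s0, so <><>q is true at s4.
      At s0: <>q requires q at some successor in {s0, s1, s2, s4}.
        q holds at s0, so <>q is true at s0.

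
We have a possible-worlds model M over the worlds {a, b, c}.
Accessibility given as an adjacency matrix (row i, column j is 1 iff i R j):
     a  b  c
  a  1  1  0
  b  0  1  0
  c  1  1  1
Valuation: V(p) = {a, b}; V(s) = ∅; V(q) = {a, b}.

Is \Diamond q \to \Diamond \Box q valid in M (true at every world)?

Yes

Let φ = \Diamond q \to \Diamond \Box q. Evaluate φ at each world:
  a (successors {a, b}): φ is true.
  b (successors {b}): φ is true.
  c (successors {a, b, c}): φ is true.
For instance, at a:
  At a: \Diamond q is true, \Diamond \Box q is true, so \Diamond q \to \Diamond \Box q is true.
    At a: \Diamond q requires q at some successor in {a, b}.
      q holds at a, so \Diamond q is true at a.
    At a: \Diamond \Box q requires \Box q at some successor in {a, b}.
      \Box q holds at a, so \Diamond \Box q is true at a.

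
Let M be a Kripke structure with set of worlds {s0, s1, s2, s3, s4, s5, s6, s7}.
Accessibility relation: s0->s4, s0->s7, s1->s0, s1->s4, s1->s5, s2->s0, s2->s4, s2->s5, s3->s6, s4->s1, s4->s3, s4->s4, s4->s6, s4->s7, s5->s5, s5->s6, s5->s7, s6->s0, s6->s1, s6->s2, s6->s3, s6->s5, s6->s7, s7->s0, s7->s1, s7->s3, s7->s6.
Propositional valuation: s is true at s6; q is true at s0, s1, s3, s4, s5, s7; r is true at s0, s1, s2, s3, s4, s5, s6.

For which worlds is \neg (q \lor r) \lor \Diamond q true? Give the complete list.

s0, s1, s2, s4, s5, s6, s7

Let φ = \neg (q \lor r) \lor \Diamond q. Evaluate φ at each world:
  s0 (successors {s4, s7}): φ is true.
  s1 (successors {s0, s4, s5}): φ is true.
  s2 (successors {s0, s4, s5}): φ is true.
  s3 (successors {s6}): φ is false.
  s4 (successors {s1, s3, s4, s6, s7}): φ is true.
  s5 (successors {s5, s6, s7}): φ is true.
  s6 (successors {s0, s1, s2, s3, s5, s7}): φ is true.
  s7 (successors {s0, s1, s3, s6}): φ is true.
For instance, at s6:
  At s6: \neg (q \lor r) is false, \Diamond q is true, so \neg (q \lor r) \lor \Diamond q is true.
    At s6: \Diamond q requires q at some successor in {s0, s1, s2, s3, s5, s7}.
      q holds at s0, so \Diamond q is true at s6.
Satisfying worlds: {s0, s1, s2, s4, s5, s6, s7}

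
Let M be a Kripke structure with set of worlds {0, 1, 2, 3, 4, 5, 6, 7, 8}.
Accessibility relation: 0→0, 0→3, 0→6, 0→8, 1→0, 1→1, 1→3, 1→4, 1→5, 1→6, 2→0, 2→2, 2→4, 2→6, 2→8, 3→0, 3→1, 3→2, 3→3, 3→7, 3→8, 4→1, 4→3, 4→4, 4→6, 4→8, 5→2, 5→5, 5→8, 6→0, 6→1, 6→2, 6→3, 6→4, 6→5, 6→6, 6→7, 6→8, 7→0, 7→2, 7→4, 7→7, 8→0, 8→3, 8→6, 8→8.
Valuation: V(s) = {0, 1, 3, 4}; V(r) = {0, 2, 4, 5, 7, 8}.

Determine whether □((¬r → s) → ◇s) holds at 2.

Yes

At 2: □((¬r → s) → ◇s) requires (¬r → s) → ◇s at every successor {0, 2, 4, 6, 8}.
  At 0: (¬r → s) → ◇s is true.
  At 2: (¬r → s) → ◇s is true.
  At 4: (¬r → s) → ◇s is true.
  At 6: (¬r → s) → ◇s is true.
  At 8: (¬r → s) → ◇s is true.
So □((¬r → s) → ◇s) is true at 2.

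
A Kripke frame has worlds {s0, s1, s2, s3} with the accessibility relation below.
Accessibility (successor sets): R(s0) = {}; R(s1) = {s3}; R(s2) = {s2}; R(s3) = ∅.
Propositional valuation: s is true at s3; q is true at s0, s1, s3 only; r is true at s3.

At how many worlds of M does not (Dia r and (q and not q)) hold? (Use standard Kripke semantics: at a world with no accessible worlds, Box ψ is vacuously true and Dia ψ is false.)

Let φ = not (Dia r and (q and not q)). Evaluate φ at each world:
  s0 (successors ∅): φ is true.
  s1 (successors {s3}): φ is true.
  s2 (successors {s2}): φ is true.
  s3 (successors ∅): φ is true.
For instance, at s2:
  At s2: Dia r and (q and not q) is false, so not (Dia r and (q and not q)) is true.
    At s2: Dia r is false, q and not q is false, so Dia r and (q and not q) is false.
      At s2: Dia r requires r at some successor in {s2}.
        At s2: r is false.
      So Dia r is false at s2.
Satisfying worlds: {s0, s1, s2, s3}

4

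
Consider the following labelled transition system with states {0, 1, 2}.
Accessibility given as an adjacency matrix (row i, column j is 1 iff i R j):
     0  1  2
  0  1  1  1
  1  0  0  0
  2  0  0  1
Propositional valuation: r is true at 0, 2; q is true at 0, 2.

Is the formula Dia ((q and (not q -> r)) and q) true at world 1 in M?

Recall that Dia ψ holds at a world iff ψ holds at some accessible world.
At 1: no accessible worlds, so Dia ((q and (not q -> r)) and q) is false.

No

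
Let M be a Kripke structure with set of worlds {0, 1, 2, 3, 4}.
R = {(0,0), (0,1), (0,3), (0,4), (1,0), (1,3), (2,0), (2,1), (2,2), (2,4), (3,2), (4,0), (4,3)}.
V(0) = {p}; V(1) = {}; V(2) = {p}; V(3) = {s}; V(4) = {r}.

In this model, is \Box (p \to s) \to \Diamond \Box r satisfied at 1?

At 1: \Box (p \to s) is false, \Diamond \Box r is false, so \Box (p \to s) \to \Diamond \Box r is true.
  At 1: \Box (p \to s) requires p \to s at every successor {0, 3}.
    p \to s fails at 0, so \Box (p \to s) is false at 1.
  At 1: \Diamond \Box r requires \Box r at some successor in {0, 3}.
    At 0: \Box r is false.
    At 3: \Box r is false.
  So \Diamond \Box r is false at 1.

Yes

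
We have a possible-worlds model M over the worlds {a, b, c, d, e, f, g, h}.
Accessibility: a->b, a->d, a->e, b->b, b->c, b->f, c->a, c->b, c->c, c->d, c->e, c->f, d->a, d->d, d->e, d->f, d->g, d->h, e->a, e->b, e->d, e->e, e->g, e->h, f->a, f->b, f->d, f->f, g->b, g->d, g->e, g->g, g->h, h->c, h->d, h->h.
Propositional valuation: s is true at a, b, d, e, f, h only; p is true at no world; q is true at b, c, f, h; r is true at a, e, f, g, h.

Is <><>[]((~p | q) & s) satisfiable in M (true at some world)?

Let φ = <><>[]((~p | q) & s). Evaluate φ at each world:
  a (successors {b, d, e}): φ is true.
  b (successors {b, c, f}): φ is true.
  c (successors {a, b, c, d, e, f}): φ is true.
  d (successors {a, d, e, f, g, h}): φ is true.
  e (successors {a, b, d, e, g, h}): φ is true.
  f (successors {a, b, d, f}): φ is true.
  g (successors {b, d, e, g, h}): φ is true.
  h (successors {c, d, h}): φ is true.
Detail at a (witness):
  At a: <><>[]((~p | q) & s) requires <>[]((~p | q) & s) at some successor in {b, d, e}.
    <>[]((~p | q) & s) holds at b, so <><>[]((~p | q) & s) is true at a.
      At b: <>[]((~p | q) & s) requires []((~p | q) & s) at some successor in {b, c, f}.
        []((~p | q) & s) holds at f, so <>[]((~p | q) & s) is true at b.

Yes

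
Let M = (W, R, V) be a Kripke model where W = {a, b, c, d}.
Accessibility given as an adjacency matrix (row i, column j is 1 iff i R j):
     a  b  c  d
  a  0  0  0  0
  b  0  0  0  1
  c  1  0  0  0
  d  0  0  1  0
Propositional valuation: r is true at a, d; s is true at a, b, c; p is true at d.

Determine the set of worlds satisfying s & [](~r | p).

Let φ = s & [](~r | p). Evaluate φ at each world:
  a (successors ∅): φ is true.
  b (successors {d}): φ is true.
  c (successors {a}): φ is false.
  d (successors {c}): φ is false.
For instance, at c:
  At c: s is true, [](~r | p) is false, so s & [](~r | p) is false.
    At c: [](~r | p) requires ~r | p at every successor {a}.
      ~r | p fails at a, so [](~r | p) is false at c.
Satisfying worlds: {a, b}

a, b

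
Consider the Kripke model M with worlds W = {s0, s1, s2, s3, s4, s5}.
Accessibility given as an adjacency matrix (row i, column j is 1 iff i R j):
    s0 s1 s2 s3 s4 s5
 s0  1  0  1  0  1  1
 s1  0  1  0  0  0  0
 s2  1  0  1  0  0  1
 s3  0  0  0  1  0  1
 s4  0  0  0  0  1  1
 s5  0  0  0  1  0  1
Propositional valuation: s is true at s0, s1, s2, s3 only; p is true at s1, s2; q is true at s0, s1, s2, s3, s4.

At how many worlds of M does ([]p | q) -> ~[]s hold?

Let φ = ([]p | q) -> ~[]s. Evaluate φ at each world:
  s0 (successors {s0, s2, s4, s5}): φ is true.
  s1 (successors {s1}): φ is false.
  s2 (successors {s0, s2, s5}): φ is true.
  s3 (successors {s3, s5}): φ is true.
  s4 (successors {s4, s5}): φ is true.
  s5 (successors {s3, s5}): φ is true.
For instance, at s0:
  At s0: []p | q is true, ~[]s is true, so ([]p | q) -> ~[]s is true.
    At s0: []p is false, q is true, so []p | q is true.
      At s0: []p requires p at every successor {s0, s2, s4, s5}.
        p fails at s0, so []p is false at s0.
    At s0: []s is false, so ~[]s is true.
      At s0: []s requires s at every successor {s0, s2, s4, s5}.
        s fails at s4, so []s is false at s0.
Satisfying worlds: {s0, s2, s3, s4, s5}

5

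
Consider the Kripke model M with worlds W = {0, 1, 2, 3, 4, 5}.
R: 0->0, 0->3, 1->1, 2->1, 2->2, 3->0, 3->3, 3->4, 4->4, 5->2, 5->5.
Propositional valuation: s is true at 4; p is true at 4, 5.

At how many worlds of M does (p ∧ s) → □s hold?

6

Let φ = (p ∧ s) → □s. Evaluate φ at each world:
  0 (successors {0, 3}): φ is true.
  1 (successors {1}): φ is true.
  2 (successors {1, 2}): φ is true.
  3 (successors {0, 3, 4}): φ is true.
  4 (successors {4}): φ is true.
  5 (successors {2, 5}): φ is true.
For instance, at 5:
  At 5: p ∧ s is false, □s is false, so (p ∧ s) → □s is true.
    At 5: □s requires s at every successor {2, 5}.
      s fails at 2, so □s is false at 5.
Satisfying worlds: {0, 1, 2, 3, 4, 5}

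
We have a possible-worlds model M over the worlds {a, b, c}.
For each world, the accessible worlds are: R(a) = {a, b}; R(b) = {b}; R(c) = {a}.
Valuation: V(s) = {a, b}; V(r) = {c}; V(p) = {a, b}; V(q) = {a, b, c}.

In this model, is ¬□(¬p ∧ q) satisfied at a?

Yes

Recall that □ψ holds at a world iff ψ holds at every accessible world, and ◇ψ holds iff ψ holds at some accessible world.
At a: □(¬p ∧ q) is false, so ¬□(¬p ∧ q) is true.
  At a: □(¬p ∧ q) requires ¬p ∧ q at every successor {a, b}.
    ¬p ∧ q fails at a, so □(¬p ∧ q) is false at a.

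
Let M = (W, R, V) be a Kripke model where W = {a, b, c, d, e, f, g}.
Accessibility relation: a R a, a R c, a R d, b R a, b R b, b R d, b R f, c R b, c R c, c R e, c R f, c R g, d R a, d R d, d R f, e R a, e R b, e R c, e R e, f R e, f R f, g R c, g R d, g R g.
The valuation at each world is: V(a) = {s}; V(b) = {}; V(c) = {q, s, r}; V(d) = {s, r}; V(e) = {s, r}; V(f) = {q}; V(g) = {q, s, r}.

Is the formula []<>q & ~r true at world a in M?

Recall that []ψ holds at a world iff ψ holds at every accessible world, and <>ψ holds iff ψ holds at some accessible world.
At a: []<>q is true, ~r is true, so []<>q & ~r is true.
  At a: []<>q requires <>q at every successor {a, c, d}.
      At a: <>q requires q at some successor in {a, c, d}.
        q holds at c, so <>q is true at a.
      At c: <>q requires q at some successor in {b, c, e, f, g}.
        q holds at c, so <>q is true at c.
      At d: <>q requires q at some successor in {a, d, f}.
        q holds at f, so <>q is true at d.
  So []<>q is true at a.

Yes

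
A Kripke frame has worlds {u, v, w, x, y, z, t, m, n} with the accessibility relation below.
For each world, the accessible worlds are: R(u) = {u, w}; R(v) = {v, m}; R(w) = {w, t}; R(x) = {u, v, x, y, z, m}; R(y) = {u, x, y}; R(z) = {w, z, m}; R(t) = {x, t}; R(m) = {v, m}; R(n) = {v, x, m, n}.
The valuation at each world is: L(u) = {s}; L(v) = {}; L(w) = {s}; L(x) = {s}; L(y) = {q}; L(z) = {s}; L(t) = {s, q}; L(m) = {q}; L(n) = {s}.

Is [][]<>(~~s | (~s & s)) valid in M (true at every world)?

Recall that []ψ holds at a world iff ψ holds at every accessible world, and <>ψ holds iff ψ holds at some accessible world.
Let φ = [][]<>(~~s | (~s & s)). Evaluate φ at each world:
  u (successors {u, w}): φ is true.
  v (successors {v, m}): φ is false.
  w (successors {w, t}): φ is true.
  x (successors {u, v, x, y, z, m}): φ is false.
  y (successors {u, x, y}): φ is false.
  z (successors {w, z, m}): φ is false.
  t (successors {x, t}): φ is false.
  m (successors {v, m}): φ is false.
  n (successors {v, x, m, n}): φ is false.
Detail at v (counterexample):
  At v: [][]<>(~~s | (~s & s)) requires []<>(~~s | (~s & s)) at every successor {v, m}.
    []<>(~~s | (~s & s)) fails at v, so [][]<>(~~s | (~s & s)) is false at v.
      At v: []<>(~~s | (~s & s)) requires <>(~~s | (~s & s)) at every successor {v, m}.
        <>(~~s | (~s & s)) fails at v, so []<>(~~s | (~s & s)) is false at v.

No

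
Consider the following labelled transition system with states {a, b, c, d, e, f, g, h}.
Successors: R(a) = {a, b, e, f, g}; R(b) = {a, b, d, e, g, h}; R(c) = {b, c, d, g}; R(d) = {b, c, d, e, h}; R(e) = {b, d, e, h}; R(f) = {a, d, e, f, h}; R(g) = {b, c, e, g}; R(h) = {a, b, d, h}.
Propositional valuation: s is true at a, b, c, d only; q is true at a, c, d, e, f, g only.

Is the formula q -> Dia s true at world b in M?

At b: q is false, Dia s is true, so q -> Dia s is true.
  At b: Dia s requires s at some successor in {a, b, d, e, g, h}.
    s holds at a, so Dia s is true at b.

Yes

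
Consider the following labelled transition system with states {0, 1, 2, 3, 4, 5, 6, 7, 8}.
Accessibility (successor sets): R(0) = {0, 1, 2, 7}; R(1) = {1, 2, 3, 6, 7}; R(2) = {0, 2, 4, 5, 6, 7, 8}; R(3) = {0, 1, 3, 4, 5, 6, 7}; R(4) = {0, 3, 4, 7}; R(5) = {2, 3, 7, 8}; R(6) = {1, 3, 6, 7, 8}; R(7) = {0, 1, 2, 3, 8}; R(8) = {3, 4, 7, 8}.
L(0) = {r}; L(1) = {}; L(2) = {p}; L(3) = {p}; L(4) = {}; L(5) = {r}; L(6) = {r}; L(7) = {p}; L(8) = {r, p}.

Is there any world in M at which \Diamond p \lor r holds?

Let φ = \Diamond p \lor r. Evaluate φ at each world:
  0 (successors {0, 1, 2, 7}): φ is true.
  1 (successors {1, 2, 3, 6, 7}): φ is true.
  2 (successors {0, 2, 4, 5, 6, 7, 8}): φ is true.
  3 (successors {0, 1, 3, 4, 5, 6, 7}): φ is true.
  4 (successors {0, 3, 4, 7}): φ is true.
  5 (successors {2, 3, 7, 8}): φ is true.
  6 (successors {1, 3, 6, 7, 8}): φ is true.
  7 (successors {0, 1, 2, 3, 8}): φ is true.
  8 (successors {3, 4, 7, 8}): φ is true.
Detail at 0 (witness):
  At 0: \Diamond p is true, r is true, so \Diamond p \lor r is true.
    At 0: \Diamond p requires p at some successor in {0, 1, 2, 7}.
      p holds at 2, so \Diamond p is true at 0.

Yes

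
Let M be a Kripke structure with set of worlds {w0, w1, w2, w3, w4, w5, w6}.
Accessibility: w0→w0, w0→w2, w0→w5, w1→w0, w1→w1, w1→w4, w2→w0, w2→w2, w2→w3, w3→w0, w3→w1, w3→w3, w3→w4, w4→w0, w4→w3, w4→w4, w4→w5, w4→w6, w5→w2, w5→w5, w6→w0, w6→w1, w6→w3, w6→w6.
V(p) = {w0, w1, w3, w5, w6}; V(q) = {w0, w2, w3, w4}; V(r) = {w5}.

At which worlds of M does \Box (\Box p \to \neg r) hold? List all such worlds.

Let φ = \Box (\Box p \to \neg r). Evaluate φ at each world:
  w0 (successors {w0, w2, w5}): φ is true.
  w1 (successors {w0, w1, w4}): φ is true.
  w2 (successors {w0, w2, w3}): φ is true.
  w3 (successors {w0, w1, w3, w4}): φ is true.
  w4 (successors {w0, w3, w4, w5, w6}): φ is true.
  w5 (successors {w2, w5}): φ is true.
  w6 (successors {w0, w1, w3, w6}): φ is true.
For instance, at w1:
  At w1: \Box (\Box p \to \neg r) requires \Box p \to \neg r at every successor {w0, w1, w4}.
      At w0: \Box p is false, \neg r is true, so \Box p \to \neg r is true.
      At w1: \Box p is false, \neg r is true, so \Box p \to \neg r is true.
      At w4: \Box p is false, \neg r is true, so \Box p \to \neg r is true.
  So \Box (\Box p \to \neg r) is true at w1.
Satisfying worlds: {w0, w1, w2, w3, w4, w5, w6}

w0, w1, w2, w3, w4, w5, w6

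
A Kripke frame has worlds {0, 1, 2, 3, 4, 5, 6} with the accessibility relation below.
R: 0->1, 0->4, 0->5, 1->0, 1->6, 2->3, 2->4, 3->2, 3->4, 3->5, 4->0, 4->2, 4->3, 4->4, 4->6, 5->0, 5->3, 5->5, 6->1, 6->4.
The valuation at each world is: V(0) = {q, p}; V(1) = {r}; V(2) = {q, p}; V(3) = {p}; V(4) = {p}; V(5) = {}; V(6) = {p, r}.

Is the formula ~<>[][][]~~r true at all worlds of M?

Yes

Let φ = ~<>[][][]~~r. Evaluate φ at each world:
  0 (successors {1, 4, 5}): φ is true.
  1 (successors {0, 6}): φ is true.
  2 (successors {3, 4}): φ is true.
  3 (successors {2, 4, 5}): φ is true.
  4 (successors {0, 2, 3, 4, 6}): φ is true.
  5 (successors {0, 3, 5}): φ is true.
  6 (successors {1, 4}): φ is true.
For instance, at 0:
  At 0: <>[][][]~~r is false, so ~<>[][][]~~r is true.
    At 0: <>[][][]~~r requires [][][]~~r at some successor in {1, 4, 5}.
      At 1: [][][]~~r is false.
      At 4: [][][]~~r is false.
      At 5: [][][]~~r is false.
    So <>[][][]~~r is false at 0.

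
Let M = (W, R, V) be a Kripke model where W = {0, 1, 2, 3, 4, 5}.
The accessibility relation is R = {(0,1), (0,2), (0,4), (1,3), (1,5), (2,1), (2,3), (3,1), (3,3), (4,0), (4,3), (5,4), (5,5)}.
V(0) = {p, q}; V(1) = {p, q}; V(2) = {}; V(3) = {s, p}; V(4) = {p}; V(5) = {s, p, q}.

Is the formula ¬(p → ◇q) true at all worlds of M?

Let φ = ¬(p → ◇q). Evaluate φ at each world:
  0 (successors {1, 2, 4}): φ is false.
  1 (successors {3, 5}): φ is false.
  2 (successors {1, 3}): φ is false.
  3 (successors {1, 3}): φ is false.
  4 (successors {0, 3}): φ is false.
  5 (successors {4, 5}): φ is false.
Detail at 0 (counterexample):
  At 0: p → ◇q is true, so ¬(p → ◇q) is false.
    At 0: p is true, ◇q is true, so p → ◇q is true.
      At 0: ◇q requires q at some successor in {1, 2, 4}.
        q holds at 1, so ◇q is true at 0.

No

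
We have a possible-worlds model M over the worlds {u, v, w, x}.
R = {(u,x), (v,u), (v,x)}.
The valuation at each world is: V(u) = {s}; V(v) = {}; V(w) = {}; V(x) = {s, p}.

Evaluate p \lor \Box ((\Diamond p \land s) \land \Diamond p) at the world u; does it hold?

No

At u: p is false, \Box ((\Diamond p \land s) \land \Diamond p) is false, so p \lor \Box ((\Diamond p \land s) \land \Diamond p) is false.
  At u: \Box ((\Diamond p \land s) \land \Diamond p) requires (\Diamond p \land s) \land \Diamond p at every successor {x}.
    (\Diamond p \land s) \land \Diamond p fails at x, so \Box ((\Diamond p \land s) \land \Diamond p) is false at u.
      At x: \Diamond p \land s is false, \Diamond p is false, so (\Diamond p \land s) \land \Diamond p is false.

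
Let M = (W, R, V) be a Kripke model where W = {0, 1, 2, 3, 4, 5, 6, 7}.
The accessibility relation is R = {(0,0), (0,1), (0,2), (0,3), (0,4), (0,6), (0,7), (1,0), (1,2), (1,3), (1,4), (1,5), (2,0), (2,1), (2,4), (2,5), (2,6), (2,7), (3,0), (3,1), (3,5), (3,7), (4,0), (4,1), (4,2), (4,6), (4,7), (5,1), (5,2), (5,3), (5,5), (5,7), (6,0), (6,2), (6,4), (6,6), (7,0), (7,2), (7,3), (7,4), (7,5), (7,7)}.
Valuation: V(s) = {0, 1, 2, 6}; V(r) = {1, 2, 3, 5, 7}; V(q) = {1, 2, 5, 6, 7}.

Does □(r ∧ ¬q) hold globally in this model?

Let φ = □(r ∧ ¬q). Evaluate φ at each world:
  0 (successors {0, 1, 2, 3, 4, 6, 7}): φ is false.
  1 (successors {0, 2, 3, 4, 5}): φ is false.
  2 (successors {0, 1, 4, 5, 6, 7}): φ is false.
  3 (successors {0, 1, 5, 7}): φ is false.
  4 (successors {0, 1, 2, 6, 7}): φ is false.
  5 (successors {1, 2, 3, 5, 7}): φ is false.
  6 (successors {0, 2, 4, 6}): φ is false.
  7 (successors {0, 2, 3, 4, 5, 7}): φ is false.
Detail at 0 (counterexample):
  At 0: □(r ∧ ¬q) requires r ∧ ¬q at every successor {0, 1, 2, 3, 4, 6, 7}.
    r ∧ ¬q fails at 0, so □(r ∧ ¬q) is false at 0.

No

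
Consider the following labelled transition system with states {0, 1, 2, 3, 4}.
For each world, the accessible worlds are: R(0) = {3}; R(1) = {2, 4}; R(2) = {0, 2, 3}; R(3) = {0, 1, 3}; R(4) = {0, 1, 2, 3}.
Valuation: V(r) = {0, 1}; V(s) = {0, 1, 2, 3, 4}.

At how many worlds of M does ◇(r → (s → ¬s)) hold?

Let φ = ◇(r → (s → ¬s)). Evaluate φ at each world:
  0 (successors {3}): φ is true.
  1 (successors {2, 4}): φ is true.
  2 (successors {0, 2, 3}): φ is true.
  3 (successors {0, 1, 3}): φ is true.
  4 (successors {0, 1, 2, 3}): φ is true.
For instance, at 4:
  At 4: ◇(r → (s → ¬s)) requires r → (s → ¬s) at some successor in {0, 1, 2, 3}.
    r → (s → ¬s) holds at 2, so ◇(r → (s → ¬s)) is true at 4.
Satisfying worlds: {0, 1, 2, 3, 4}

5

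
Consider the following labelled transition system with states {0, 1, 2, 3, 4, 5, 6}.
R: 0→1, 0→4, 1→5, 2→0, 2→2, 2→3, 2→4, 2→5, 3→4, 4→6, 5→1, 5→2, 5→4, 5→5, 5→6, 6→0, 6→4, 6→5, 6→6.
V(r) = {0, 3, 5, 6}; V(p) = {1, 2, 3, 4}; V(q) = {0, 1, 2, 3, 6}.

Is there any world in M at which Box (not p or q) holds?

Yes

Let φ = Box (not p or q). Evaluate φ at each world:
  0 (successors {1, 4}): φ is false.
  1 (successors {5}): φ is true.
  2 (successors {0, 2, 3, 4, 5}): φ is false.
  3 (successors {4}): φ is false.
  4 (successors {6}): φ is true.
  5 (successors {1, 2, 4, 5, 6}): φ is false.
  6 (successors {0, 4, 5, 6}): φ is false.
Detail at 1 (witness):
  At 1: Box (not p or q) requires not p or q at every successor {5}.
    At 5: not p or q is true.
  So Box (not p or q) is true at 1.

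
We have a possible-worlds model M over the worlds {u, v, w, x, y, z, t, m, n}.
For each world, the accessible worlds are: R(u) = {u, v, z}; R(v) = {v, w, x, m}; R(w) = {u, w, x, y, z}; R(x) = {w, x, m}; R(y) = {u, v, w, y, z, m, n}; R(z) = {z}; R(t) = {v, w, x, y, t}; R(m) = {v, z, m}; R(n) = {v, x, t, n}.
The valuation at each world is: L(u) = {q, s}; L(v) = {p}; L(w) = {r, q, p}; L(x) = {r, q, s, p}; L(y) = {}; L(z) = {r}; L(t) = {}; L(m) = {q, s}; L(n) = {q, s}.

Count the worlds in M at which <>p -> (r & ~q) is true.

1

Recall that <>ψ holds at a world iff ψ holds at some accessible world.
Let φ = <>p -> (r & ~q). Evaluate φ at each world:
  u (successors {u, v, z}): φ is false.
  v (successors {v, w, x, m}): φ is false.
  w (successors {u, w, x, y, z}): φ is false.
  x (successors {w, x, m}): φ is false.
  y (successors {u, v, w, y, z, m, n}): φ is false.
  z (successors {z}): φ is true.
  t (successors {v, w, x, y, t}): φ is false.
  m (successors {v, z, m}): φ is false.
  n (successors {v, x, t, n}): φ is false.
For instance, at y:
  At y: <>p is true, r & ~q is false, so <>p -> (r & ~q) is false.
    At y: <>p requires p at some successor in {u, v, w, y, z, m, n}.
      p holds at v, so <>p is true at y.
Satisfying worlds: {z}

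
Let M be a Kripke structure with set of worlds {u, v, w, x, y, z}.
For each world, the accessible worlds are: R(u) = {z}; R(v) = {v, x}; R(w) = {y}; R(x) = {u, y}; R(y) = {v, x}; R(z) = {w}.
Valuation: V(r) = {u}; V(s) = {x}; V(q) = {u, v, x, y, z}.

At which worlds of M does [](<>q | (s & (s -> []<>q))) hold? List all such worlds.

Recall that []ψ holds at a world iff ψ holds at every accessible world, and <>ψ holds iff ψ holds at some accessible world.
Let φ = [](<>q | (s & (s -> []<>q))). Evaluate φ at each world:
  u (successors {z}): φ is false.
  v (successors {v, x}): φ is true.
  w (successors {y}): φ is true.
  x (successors {u, y}): φ is true.
  y (successors {v, x}): φ is true.
  z (successors {w}): φ is true.
For instance, at x:
  At x: [](<>q | (s & (s -> []<>q))) requires <>q | (s & (s -> []<>q)) at every successor {u, y}.
      At u: <>q is true, s & (s -> []<>q) is false, so <>q | (s & (s -> []<>q)) is true.
      At y: <>q is true, s & (s -> []<>q) is false, so <>q | (s & (s -> []<>q)) is true.
  So [](<>q | (s & (s -> []<>q))) is true at x.
Satisfying worlds: {v, w, x, y, z}

v, w, x, y, z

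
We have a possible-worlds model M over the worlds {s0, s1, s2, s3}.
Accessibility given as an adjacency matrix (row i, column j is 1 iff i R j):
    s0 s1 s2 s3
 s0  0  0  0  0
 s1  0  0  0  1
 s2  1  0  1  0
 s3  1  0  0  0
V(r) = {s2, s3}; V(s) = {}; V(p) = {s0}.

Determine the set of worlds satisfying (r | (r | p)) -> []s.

s0, s1

Recall that []ψ holds at a world iff ψ holds at every accessible world, and <>ψ holds iff ψ holds at some accessible world.
Let φ = (r | (r | p)) -> []s. Evaluate φ at each world:
  s0 (successors ∅): φ is true.
  s1 (successors {s3}): φ is true.
  s2 (successors {s0, s2}): φ is false.
  s3 (successors {s0}): φ is false.
For instance, at s3:
  At s3: r | (r | p) is true, []s is false, so (r | (r | p)) -> []s is false.
    At s3: []s requires s at every successor {s0}.
      s fails at s0, so []s is false at s3.
Satisfying worlds: {s0, s1}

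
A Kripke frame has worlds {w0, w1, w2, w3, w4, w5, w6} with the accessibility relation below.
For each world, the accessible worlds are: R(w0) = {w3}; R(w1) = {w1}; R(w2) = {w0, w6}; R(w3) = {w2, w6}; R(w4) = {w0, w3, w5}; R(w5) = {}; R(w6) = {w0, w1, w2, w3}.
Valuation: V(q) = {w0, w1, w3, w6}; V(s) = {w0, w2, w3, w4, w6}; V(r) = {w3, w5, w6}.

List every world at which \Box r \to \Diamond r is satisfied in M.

w0, w1, w2, w3, w4, w6

Let φ = \Box r \to \Diamond r. Evaluate φ at each world:
  w0 (successors {w3}): φ is true.
  w1 (successors {w1}): φ is true.
  w2 (successors {w0, w6}): φ is true.
  w3 (successors {w2, w6}): φ is true.
  w4 (successors {w0, w3, w5}): φ is true.
  w5 (successors ∅): φ is false.
  w6 (successors {w0, w1, w2, w3}): φ is true.
For instance, at w0:
  At w0: \Box r is true, \Diamond r is true, so \Box r \to \Diamond r is true.
    At w0: \Box r requires r at every successor {w3}.
      At w3: r is true.
    So \Box r is true at w0.
    At w0: \Diamond r requires r at some successor in {w3}.
      r holds at w3, so \Diamond r is true at w0.
Satisfying worlds: {w0, w1, w2, w3, w4, w6}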